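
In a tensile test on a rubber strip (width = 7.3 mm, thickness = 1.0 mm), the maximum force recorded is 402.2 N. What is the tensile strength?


Area = width * thickness = 7.3 * 1.0 = 7.3 mm^2
TS = force / area = 402.2 / 7.3 = 55.1 MPa

55.1 MPa


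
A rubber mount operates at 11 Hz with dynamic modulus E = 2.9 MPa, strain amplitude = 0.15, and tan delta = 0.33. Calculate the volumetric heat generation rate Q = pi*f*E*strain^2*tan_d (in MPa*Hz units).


Q = pi * f * E * strain^2 * tan_d
= pi * 11 * 2.9 * 0.15^2 * 0.33
= pi * 11 * 2.9 * 0.0225 * 0.33
= 0.7441

Q = 0.7441


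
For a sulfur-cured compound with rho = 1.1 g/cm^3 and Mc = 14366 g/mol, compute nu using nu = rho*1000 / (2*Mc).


nu = rho * 1000 / (2 * Mc)
nu = 1.1 * 1000 / (2 * 14366)
nu = 1100.0 / 28732
nu = 0.0383 mol/L

0.0383 mol/L


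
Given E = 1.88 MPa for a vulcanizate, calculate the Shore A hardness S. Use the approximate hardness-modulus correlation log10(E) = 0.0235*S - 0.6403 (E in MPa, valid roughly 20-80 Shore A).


log10(E) = 0.0235*S - 0.6403  =>  S = (log10(E) + 0.6403) / 0.0235
log10(1.88) = 0.274158
S = (0.274158 + 0.6403) / 0.0235 = 0.914458 / 0.0235
S = 38.9

Shore A = 38.9


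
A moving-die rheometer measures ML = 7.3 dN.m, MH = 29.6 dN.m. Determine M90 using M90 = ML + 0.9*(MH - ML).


M90 = ML + 0.9 * (MH - ML)
M90 = 7.3 + 0.9 * (29.6 - 7.3)
M90 = 7.3 + 0.9 * 22.3
M90 = 27.37 dN.m

27.37 dN.m


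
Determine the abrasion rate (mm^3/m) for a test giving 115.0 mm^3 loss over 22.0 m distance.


Rate = volume_loss / distance
= 115.0 / 22.0
= 5.227 mm^3/m

5.227 mm^3/m


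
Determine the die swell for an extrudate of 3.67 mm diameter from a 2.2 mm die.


Die swell ratio = D_extrudate / D_die
= 3.67 / 2.2
= 1.668

Die swell = 1.668


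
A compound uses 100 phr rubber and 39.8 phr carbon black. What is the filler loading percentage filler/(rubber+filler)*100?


Filler % = filler / (rubber + filler) * 100
= 39.8 / (100 + 39.8) * 100
= 39.8 / 139.8 * 100
= 28.47%

28.47%


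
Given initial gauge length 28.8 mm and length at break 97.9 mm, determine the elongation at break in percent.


Elongation = (Lf - L0) / L0 * 100
= (97.9 - 28.8) / 28.8 * 100
= 69.1 / 28.8 * 100
= 239.9%

239.9%


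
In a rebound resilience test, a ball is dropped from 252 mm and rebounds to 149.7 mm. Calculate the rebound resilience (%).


Resilience = h_rebound / h_drop * 100
= 149.7 / 252 * 100
= 59.4%

59.4%


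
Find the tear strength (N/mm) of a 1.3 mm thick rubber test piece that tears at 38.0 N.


Tear strength = force / thickness
= 38.0 / 1.3
= 29.23 N/mm

29.23 N/mm


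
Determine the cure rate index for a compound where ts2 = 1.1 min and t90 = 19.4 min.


CRI = 100 / (t90 - ts2)
= 100 / (19.4 - 1.1)
= 100 / 18.3
= 5.46 min^-1

5.46 min^-1


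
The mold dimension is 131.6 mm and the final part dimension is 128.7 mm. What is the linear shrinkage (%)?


Shrinkage = (mold - part) / mold * 100
= (131.6 - 128.7) / 131.6 * 100
= 2.9 / 131.6 * 100
= 2.2%

2.2%


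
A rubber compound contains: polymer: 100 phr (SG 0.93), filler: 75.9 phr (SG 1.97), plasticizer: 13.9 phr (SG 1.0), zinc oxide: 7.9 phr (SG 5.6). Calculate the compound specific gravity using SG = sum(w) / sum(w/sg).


Sum of weights = 197.7
Volume contributions:
  polymer: 100/0.93 = 107.5269
  filler: 75.9/1.97 = 38.5279
  plasticizer: 13.9/1.0 = 13.9000
  zinc oxide: 7.9/5.6 = 1.4107
Sum of volumes = 161.3655
SG = 197.7 / 161.3655 = 1.225

SG = 1.225


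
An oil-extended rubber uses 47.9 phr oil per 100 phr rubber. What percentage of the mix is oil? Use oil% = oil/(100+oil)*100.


Oil % = oil / (100 + oil) * 100
= 47.9 / (100 + 47.9) * 100
= 47.9 / 147.9 * 100
= 32.39%

32.39%


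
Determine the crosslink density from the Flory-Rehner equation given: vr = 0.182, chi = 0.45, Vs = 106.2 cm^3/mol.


ln(1 - vr) = ln(1 - 0.182) = -0.2009
Numerator = -((-0.2009) + 0.182 + 0.45 * 0.182^2) = 0.0040
Denominator = 106.2 * (0.182^(1/3) - 0.182/2) = 50.5199
nu = 0.0040 / 50.5199 = 7.8922e-05 mol/cm^3

7.8922e-05 mol/cm^3


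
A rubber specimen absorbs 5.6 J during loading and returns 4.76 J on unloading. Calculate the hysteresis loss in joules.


Hysteresis loss = loading - unloading
= 5.6 - 4.76
= 0.84 J

0.84 J


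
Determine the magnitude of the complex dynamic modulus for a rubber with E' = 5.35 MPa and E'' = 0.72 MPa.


|E*| = sqrt(E'^2 + E''^2)
= sqrt(5.35^2 + 0.72^2)
= sqrt(28.6225 + 0.5184)
= 5.398 MPa

5.398 MPa


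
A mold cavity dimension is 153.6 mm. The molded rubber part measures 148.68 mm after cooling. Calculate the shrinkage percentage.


Shrinkage = (mold - part) / mold * 100
= (153.6 - 148.68) / 153.6 * 100
= 4.92 / 153.6 * 100
= 3.2%

3.2%


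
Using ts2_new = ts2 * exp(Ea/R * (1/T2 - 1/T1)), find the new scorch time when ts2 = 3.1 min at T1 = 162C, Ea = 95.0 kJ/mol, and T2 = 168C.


Convert temperatures: T1 = 162 + 273.15 = 435.15 K, T2 = 168 + 273.15 = 441.15 K
ts2_new = 3.1 * exp(95000 / 8.314 * (1/441.15 - 1/435.15))
1/T2 - 1/T1 = -3.1255e-05
ts2_new = 2.17 min

2.17 min


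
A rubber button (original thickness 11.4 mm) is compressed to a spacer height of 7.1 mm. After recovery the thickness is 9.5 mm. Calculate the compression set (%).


CS = (t0 - recovered) / (t0 - ts) * 100
= (11.4 - 9.5) / (11.4 - 7.1) * 100
= 1.9 / 4.3 * 100
= 44.2%

44.2%


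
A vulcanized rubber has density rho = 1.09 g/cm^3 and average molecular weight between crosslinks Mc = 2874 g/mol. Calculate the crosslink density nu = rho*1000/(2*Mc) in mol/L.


nu = rho * 1000 / (2 * Mc)
nu = 1.09 * 1000 / (2 * 2874)
nu = 1090.0 / 5748
nu = 0.1896 mol/L

0.1896 mol/L


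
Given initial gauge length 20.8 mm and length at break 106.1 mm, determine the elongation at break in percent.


Elongation = (Lf - L0) / L0 * 100
= (106.1 - 20.8) / 20.8 * 100
= 85.3 / 20.8 * 100
= 410.1%

410.1%


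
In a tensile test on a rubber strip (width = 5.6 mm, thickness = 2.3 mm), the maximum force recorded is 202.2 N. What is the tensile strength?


Area = width * thickness = 5.6 * 2.3 = 12.88 mm^2
TS = force / area = 202.2 / 12.88 = 15.7 MPa

15.7 MPa


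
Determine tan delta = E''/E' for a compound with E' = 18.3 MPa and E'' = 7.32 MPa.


tan delta = E'' / E'
= 7.32 / 18.3
= 0.4

tan delta = 0.4


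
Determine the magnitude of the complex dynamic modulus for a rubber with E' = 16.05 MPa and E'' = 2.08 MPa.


|E*| = sqrt(E'^2 + E''^2)
= sqrt(16.05^2 + 2.08^2)
= sqrt(257.6025 + 4.3264)
= 16.184 MPa

16.184 MPa


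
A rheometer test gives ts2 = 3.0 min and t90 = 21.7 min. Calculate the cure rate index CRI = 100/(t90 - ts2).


CRI = 100 / (t90 - ts2)
= 100 / (21.7 - 3.0)
= 100 / 18.7
= 5.35 min^-1

5.35 min^-1


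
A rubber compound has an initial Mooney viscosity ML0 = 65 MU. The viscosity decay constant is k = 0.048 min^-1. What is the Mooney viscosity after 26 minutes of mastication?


ML = ML0 * exp(-k * t)
ML = 65 * exp(-0.048 * 26)
ML = 65 * 0.2871
ML = 18.66 MU

18.66 MU


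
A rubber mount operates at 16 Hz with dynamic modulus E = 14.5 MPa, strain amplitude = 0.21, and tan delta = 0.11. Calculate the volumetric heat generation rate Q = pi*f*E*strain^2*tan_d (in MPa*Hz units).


Q = pi * f * E * strain^2 * tan_d
= pi * 16 * 14.5 * 0.21^2 * 0.11
= pi * 16 * 14.5 * 0.0441 * 0.11
= 3.5356

Q = 3.5356


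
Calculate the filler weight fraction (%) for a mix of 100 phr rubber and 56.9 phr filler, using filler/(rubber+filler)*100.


Filler % = filler / (rubber + filler) * 100
= 56.9 / (100 + 56.9) * 100
= 56.9 / 156.9 * 100
= 36.27%

36.27%


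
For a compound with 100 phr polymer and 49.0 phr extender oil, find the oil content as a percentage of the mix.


Oil % = oil / (100 + oil) * 100
= 49.0 / (100 + 49.0) * 100
= 49.0 / 149.0 * 100
= 32.89%

32.89%


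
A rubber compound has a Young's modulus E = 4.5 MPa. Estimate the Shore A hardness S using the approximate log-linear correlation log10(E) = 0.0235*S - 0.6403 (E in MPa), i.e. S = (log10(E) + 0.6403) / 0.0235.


log10(E) = 0.0235*S - 0.6403  =>  S = (log10(E) + 0.6403) / 0.0235
log10(4.5) = 0.653213
S = (0.653213 + 0.6403) / 0.0235 = 1.293513 / 0.0235
S = 55.0

Shore A = 55.0


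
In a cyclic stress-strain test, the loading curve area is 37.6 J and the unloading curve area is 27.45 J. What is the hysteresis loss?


Hysteresis loss = loading - unloading
= 37.6 - 27.45
= 10.15 J

10.15 J


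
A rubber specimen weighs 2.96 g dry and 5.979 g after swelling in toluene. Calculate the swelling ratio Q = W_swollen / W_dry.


Q = W_swollen / W_dry
Q = 5.979 / 2.96
Q = 2.02

Q = 2.02


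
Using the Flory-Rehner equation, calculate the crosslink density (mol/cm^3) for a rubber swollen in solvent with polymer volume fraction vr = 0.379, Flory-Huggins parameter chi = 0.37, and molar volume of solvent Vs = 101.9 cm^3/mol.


ln(1 - vr) = ln(1 - 0.379) = -0.4764
Numerator = -((-0.4764) + 0.379 + 0.37 * 0.379^2) = 0.0443
Denominator = 101.9 * (0.379^(1/3) - 0.379/2) = 54.4329
nu = 0.0443 / 54.4329 = 8.1342e-04 mol/cm^3

8.1342e-04 mol/cm^3


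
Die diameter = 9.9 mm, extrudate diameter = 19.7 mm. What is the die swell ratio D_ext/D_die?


Die swell ratio = D_extrudate / D_die
= 19.7 / 9.9
= 1.99

Die swell = 1.99


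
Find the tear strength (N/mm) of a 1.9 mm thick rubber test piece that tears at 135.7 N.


Tear strength = force / thickness
= 135.7 / 1.9
= 71.42 N/mm

71.42 N/mm


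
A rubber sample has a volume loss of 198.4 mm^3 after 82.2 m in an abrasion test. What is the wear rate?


Rate = volume_loss / distance
= 198.4 / 82.2
= 2.414 mm^3/m

2.414 mm^3/m


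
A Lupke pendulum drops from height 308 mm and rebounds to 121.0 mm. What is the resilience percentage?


Resilience = h_rebound / h_drop * 100
= 121.0 / 308 * 100
= 39.3%

39.3%


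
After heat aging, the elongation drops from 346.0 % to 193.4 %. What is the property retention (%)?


Retention = aged / original * 100
= 193.4 / 346.0 * 100
= 55.9%

55.9%


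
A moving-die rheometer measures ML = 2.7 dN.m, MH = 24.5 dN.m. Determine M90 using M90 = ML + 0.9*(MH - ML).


M90 = ML + 0.9 * (MH - ML)
M90 = 2.7 + 0.9 * (24.5 - 2.7)
M90 = 2.7 + 0.9 * 21.8
M90 = 22.32 dN.m

22.32 dN.m


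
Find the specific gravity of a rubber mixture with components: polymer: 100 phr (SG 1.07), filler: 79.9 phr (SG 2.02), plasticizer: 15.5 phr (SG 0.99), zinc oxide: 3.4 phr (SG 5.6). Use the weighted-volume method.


Sum of weights = 198.8
Volume contributions:
  polymer: 100/1.07 = 93.4579
  filler: 79.9/2.02 = 39.5545
  plasticizer: 15.5/0.99 = 15.6566
  zinc oxide: 3.4/5.6 = 0.6071
Sum of volumes = 149.2761
SG = 198.8 / 149.2761 = 1.332

SG = 1.332


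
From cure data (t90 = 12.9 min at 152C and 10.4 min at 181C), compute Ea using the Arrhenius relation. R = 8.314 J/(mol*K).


T1 = 425.15 K, T2 = 454.15 K
1/T1 - 1/T2 = 1.5020e-04
ln(t1/t2) = ln(12.9/10.4) = 0.2154
Ea = 8.314 * 0.2154 / 1.5020e-04 = 11924.5660 J/mol
Ea = 11.92 kJ/mol

11.92 kJ/mol


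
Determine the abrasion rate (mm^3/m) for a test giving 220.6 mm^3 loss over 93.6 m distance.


Rate = volume_loss / distance
= 220.6 / 93.6
= 2.357 mm^3/m

2.357 mm^3/m


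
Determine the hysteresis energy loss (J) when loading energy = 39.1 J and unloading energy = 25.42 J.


Hysteresis loss = loading - unloading
= 39.1 - 25.42
= 13.68 J

13.68 J


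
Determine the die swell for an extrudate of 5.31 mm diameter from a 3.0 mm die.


Die swell ratio = D_extrudate / D_die
= 5.31 / 3.0
= 1.77

Die swell = 1.77


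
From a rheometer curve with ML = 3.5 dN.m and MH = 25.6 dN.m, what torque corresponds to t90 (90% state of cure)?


M90 = ML + 0.9 * (MH - ML)
M90 = 3.5 + 0.9 * (25.6 - 3.5)
M90 = 3.5 + 0.9 * 22.1
M90 = 23.39 dN.m

23.39 dN.m


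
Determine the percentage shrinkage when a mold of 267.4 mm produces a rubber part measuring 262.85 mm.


Shrinkage = (mold - part) / mold * 100
= (267.4 - 262.85) / 267.4 * 100
= 4.55 / 267.4 * 100
= 1.7%

1.7%


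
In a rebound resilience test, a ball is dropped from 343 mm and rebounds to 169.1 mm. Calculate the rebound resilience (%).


Resilience = h_rebound / h_drop * 100
= 169.1 / 343 * 100
= 49.3%

49.3%


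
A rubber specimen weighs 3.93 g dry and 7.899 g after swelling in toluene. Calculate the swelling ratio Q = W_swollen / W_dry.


Q = W_swollen / W_dry
Q = 7.899 / 3.93
Q = 2.01

Q = 2.01


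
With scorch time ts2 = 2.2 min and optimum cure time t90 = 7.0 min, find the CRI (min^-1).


CRI = 100 / (t90 - ts2)
= 100 / (7.0 - 2.2)
= 100 / 4.8
= 20.83 min^-1

20.83 min^-1


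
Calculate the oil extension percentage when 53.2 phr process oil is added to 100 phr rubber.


Oil % = oil / (100 + oil) * 100
= 53.2 / (100 + 53.2) * 100
= 53.2 / 153.2 * 100
= 34.73%

34.73%


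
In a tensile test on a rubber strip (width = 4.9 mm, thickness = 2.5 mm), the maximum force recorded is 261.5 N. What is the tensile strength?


Area = width * thickness = 4.9 * 2.5 = 12.25 mm^2
TS = force / area = 261.5 / 12.25 = 21.35 MPa

21.35 MPa


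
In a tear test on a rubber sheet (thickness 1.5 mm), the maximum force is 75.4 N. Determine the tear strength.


Tear strength = force / thickness
= 75.4 / 1.5
= 50.27 N/mm

50.27 N/mm


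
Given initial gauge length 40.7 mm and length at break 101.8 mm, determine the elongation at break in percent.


Elongation = (Lf - L0) / L0 * 100
= (101.8 - 40.7) / 40.7 * 100
= 61.1 / 40.7 * 100
= 150.1%

150.1%


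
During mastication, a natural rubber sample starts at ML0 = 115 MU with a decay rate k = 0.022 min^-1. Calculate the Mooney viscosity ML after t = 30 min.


ML = ML0 * exp(-k * t)
ML = 115 * exp(-0.022 * 30)
ML = 115 * 0.5169
ML = 59.44 MU

59.44 MU


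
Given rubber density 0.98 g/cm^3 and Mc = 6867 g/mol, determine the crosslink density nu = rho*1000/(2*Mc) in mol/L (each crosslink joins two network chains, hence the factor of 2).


nu = rho * 1000 / (2 * Mc)
nu = 0.98 * 1000 / (2 * 6867)
nu = 980.0 / 13734
nu = 0.0714 mol/L

0.0714 mol/L


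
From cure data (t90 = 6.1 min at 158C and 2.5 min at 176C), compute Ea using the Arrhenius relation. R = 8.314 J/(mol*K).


T1 = 431.15 K, T2 = 449.15 K
1/T1 - 1/T2 = 9.2951e-05
ln(t1/t2) = ln(6.1/2.5) = 0.8920
Ea = 8.314 * 0.8920 / 9.2951e-05 = 79784.9926 J/mol
Ea = 79.78 kJ/mol

79.78 kJ/mol


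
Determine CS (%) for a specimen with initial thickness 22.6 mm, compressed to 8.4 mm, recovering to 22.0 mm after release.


CS = (t0 - recovered) / (t0 - ts) * 100
= (22.6 - 22.0) / (22.6 - 8.4) * 100
= 0.6 / 14.2 * 100
= 4.2%

4.2%


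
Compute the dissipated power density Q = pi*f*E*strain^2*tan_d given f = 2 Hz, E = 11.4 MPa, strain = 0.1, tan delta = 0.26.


Q = pi * f * E * strain^2 * tan_d
= pi * 2 * 11.4 * 0.1^2 * 0.26
= pi * 2 * 11.4 * 0.0100 * 0.26
= 0.1862

Q = 0.1862


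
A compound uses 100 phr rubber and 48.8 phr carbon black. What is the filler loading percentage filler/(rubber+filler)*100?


Filler % = filler / (rubber + filler) * 100
= 48.8 / (100 + 48.8) * 100
= 48.8 / 148.8 * 100
= 32.8%

32.8%


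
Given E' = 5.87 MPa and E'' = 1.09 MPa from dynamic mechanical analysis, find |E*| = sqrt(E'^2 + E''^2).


|E*| = sqrt(E'^2 + E''^2)
= sqrt(5.87^2 + 1.09^2)
= sqrt(34.4569 + 1.1881)
= 5.97 MPa

5.97 MPa


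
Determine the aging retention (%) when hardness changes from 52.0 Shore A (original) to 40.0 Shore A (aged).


Retention = aged / original * 100
= 40.0 / 52.0 * 100
= 76.9%

76.9%


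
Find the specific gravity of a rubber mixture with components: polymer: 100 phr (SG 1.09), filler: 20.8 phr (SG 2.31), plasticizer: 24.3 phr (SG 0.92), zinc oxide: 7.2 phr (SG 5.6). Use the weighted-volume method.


Sum of weights = 152.3
Volume contributions:
  polymer: 100/1.09 = 91.7431
  filler: 20.8/2.31 = 9.0043
  plasticizer: 24.3/0.92 = 26.4130
  zinc oxide: 7.2/5.6 = 1.2857
Sum of volumes = 128.4462
SG = 152.3 / 128.4462 = 1.186

SG = 1.186


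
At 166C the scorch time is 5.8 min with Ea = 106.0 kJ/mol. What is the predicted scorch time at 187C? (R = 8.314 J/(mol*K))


Convert temperatures: T1 = 166 + 273.15 = 439.15 K, T2 = 187 + 273.15 = 460.15 K
ts2_new = 5.8 * exp(106000 / 8.314 * (1/460.15 - 1/439.15))
1/T2 - 1/T1 = -1.0392e-04
ts2_new = 1.54 min

1.54 min


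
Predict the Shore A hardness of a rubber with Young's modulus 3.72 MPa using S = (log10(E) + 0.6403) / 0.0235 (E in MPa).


log10(E) = 0.0235*S - 0.6403  =>  S = (log10(E) + 0.6403) / 0.0235
log10(3.72) = 0.570543
S = (0.570543 + 0.6403) / 0.0235 = 1.210843 / 0.0235
S = 51.5

Shore A = 51.5


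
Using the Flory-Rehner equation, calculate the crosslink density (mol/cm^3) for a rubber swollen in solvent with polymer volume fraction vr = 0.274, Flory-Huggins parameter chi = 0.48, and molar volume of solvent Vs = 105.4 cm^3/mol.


ln(1 - vr) = ln(1 - 0.274) = -0.3202
Numerator = -((-0.3202) + 0.274 + 0.48 * 0.274^2) = 0.0102
Denominator = 105.4 * (0.274^(1/3) - 0.274/2) = 54.0182
nu = 0.0102 / 54.0182 = 1.8825e-04 mol/cm^3

1.8825e-04 mol/cm^3


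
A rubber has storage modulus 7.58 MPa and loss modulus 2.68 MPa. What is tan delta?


tan delta = E'' / E'
= 2.68 / 7.58
= 0.3536

tan delta = 0.3536


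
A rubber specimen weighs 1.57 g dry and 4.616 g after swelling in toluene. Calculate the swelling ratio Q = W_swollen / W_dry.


Q = W_swollen / W_dry
Q = 4.616 / 1.57
Q = 2.94

Q = 2.94


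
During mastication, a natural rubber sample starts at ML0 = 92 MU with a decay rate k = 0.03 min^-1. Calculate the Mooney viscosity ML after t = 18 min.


ML = ML0 * exp(-k * t)
ML = 92 * exp(-0.03 * 18)
ML = 92 * 0.5827
ML = 53.61 MU

53.61 MU


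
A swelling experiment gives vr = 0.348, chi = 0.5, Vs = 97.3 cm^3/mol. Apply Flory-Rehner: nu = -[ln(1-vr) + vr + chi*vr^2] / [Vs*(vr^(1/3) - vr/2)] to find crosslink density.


ln(1 - vr) = ln(1 - 0.348) = -0.4277
Numerator = -((-0.4277) + 0.348 + 0.5 * 0.348^2) = 0.0192
Denominator = 97.3 * (0.348^(1/3) - 0.348/2) = 51.5092
nu = 0.0192 / 51.5092 = 3.7195e-04 mol/cm^3

3.7195e-04 mol/cm^3


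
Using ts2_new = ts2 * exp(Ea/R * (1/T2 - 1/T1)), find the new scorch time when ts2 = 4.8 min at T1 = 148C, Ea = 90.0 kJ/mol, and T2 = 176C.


Convert temperatures: T1 = 148 + 273.15 = 421.15 K, T2 = 176 + 273.15 = 449.15 K
ts2_new = 4.8 * exp(90000 / 8.314 * (1/449.15 - 1/421.15))
1/T2 - 1/T1 = -1.4802e-04
ts2_new = 0.97 min

0.97 min


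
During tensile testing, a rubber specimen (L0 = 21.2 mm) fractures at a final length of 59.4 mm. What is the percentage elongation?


Elongation = (Lf - L0) / L0 * 100
= (59.4 - 21.2) / 21.2 * 100
= 38.2 / 21.2 * 100
= 180.2%

180.2%


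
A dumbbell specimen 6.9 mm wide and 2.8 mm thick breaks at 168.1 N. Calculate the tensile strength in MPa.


Area = width * thickness = 6.9 * 2.8 = 19.32 mm^2
TS = force / area = 168.1 / 19.32 = 8.7 MPa

8.7 MPa


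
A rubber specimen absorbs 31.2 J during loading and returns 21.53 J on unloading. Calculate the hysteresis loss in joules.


Hysteresis loss = loading - unloading
= 31.2 - 21.53
= 9.67 J

9.67 J


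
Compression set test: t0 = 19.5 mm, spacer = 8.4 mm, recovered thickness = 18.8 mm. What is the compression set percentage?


CS = (t0 - recovered) / (t0 - ts) * 100
= (19.5 - 18.8) / (19.5 - 8.4) * 100
= 0.7 / 11.1 * 100
= 6.3%

6.3%


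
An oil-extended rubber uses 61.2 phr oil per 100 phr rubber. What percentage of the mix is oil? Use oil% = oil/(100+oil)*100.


Oil % = oil / (100 + oil) * 100
= 61.2 / (100 + 61.2) * 100
= 61.2 / 161.2 * 100
= 37.97%

37.97%


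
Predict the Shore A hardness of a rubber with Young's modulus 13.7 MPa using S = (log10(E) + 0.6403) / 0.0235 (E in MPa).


log10(E) = 0.0235*S - 0.6403  =>  S = (log10(E) + 0.6403) / 0.0235
log10(13.7) = 1.136721
S = (1.136721 + 0.6403) / 0.0235 = 1.777021 / 0.0235
S = 75.6

Shore A = 75.6


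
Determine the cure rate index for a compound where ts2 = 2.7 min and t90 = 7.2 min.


CRI = 100 / (t90 - ts2)
= 100 / (7.2 - 2.7)
= 100 / 4.5
= 22.22 min^-1

22.22 min^-1


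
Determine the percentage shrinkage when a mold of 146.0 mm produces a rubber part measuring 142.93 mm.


Shrinkage = (mold - part) / mold * 100
= (146.0 - 142.93) / 146.0 * 100
= 3.07 / 146.0 * 100
= 2.1%

2.1%


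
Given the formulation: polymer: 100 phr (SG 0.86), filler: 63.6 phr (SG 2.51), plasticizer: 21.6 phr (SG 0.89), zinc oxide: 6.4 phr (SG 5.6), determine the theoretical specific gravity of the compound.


Sum of weights = 191.6
Volume contributions:
  polymer: 100/0.86 = 116.2791
  filler: 63.6/2.51 = 25.3386
  plasticizer: 21.6/0.89 = 24.2697
  zinc oxide: 6.4/5.6 = 1.1429
Sum of volumes = 167.0302
SG = 191.6 / 167.0302 = 1.147

SG = 1.147


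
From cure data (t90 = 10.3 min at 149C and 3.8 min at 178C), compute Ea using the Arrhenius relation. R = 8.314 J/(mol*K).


T1 = 422.15 K, T2 = 451.15 K
1/T1 - 1/T2 = 1.5227e-04
ln(t1/t2) = ln(10.3/3.8) = 0.9971
Ea = 8.314 * 0.9971 / 1.5227e-04 = 54444.8929 J/mol
Ea = 54.44 kJ/mol

54.44 kJ/mol


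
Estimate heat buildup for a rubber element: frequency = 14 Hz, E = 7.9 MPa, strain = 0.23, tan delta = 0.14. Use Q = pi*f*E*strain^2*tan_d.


Q = pi * f * E * strain^2 * tan_d
= pi * 14 * 7.9 * 0.23^2 * 0.14
= pi * 14 * 7.9 * 0.0529 * 0.14
= 2.5733

Q = 2.5733


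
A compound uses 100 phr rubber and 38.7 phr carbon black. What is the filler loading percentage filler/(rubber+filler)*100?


Filler % = filler / (rubber + filler) * 100
= 38.7 / (100 + 38.7) * 100
= 38.7 / 138.7 * 100
= 27.9%

27.9%


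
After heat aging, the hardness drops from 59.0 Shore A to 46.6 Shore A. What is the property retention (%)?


Retention = aged / original * 100
= 46.6 / 59.0 * 100
= 79.0%

79.0%


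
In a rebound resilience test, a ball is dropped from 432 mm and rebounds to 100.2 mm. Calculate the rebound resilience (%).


Resilience = h_rebound / h_drop * 100
= 100.2 / 432 * 100
= 23.2%

23.2%


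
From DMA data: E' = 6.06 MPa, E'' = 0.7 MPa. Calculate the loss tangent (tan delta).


tan delta = E'' / E'
= 0.7 / 6.06
= 0.1155

tan delta = 0.1155


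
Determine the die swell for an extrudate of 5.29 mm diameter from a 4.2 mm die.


Die swell ratio = D_extrudate / D_die
= 5.29 / 4.2
= 1.26

Die swell = 1.26


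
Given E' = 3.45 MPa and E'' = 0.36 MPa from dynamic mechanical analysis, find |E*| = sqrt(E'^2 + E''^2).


|E*| = sqrt(E'^2 + E''^2)
= sqrt(3.45^2 + 0.36^2)
= sqrt(11.9025 + 0.1296)
= 3.469 MPa

3.469 MPa


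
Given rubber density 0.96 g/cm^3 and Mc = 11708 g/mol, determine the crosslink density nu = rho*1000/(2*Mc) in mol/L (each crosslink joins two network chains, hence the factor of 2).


nu = rho * 1000 / (2 * Mc)
nu = 0.96 * 1000 / (2 * 11708)
nu = 960.0 / 23416
nu = 0.0410 mol/L

0.0410 mol/L


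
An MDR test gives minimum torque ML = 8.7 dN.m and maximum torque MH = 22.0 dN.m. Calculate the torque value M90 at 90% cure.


M90 = ML + 0.9 * (MH - ML)
M90 = 8.7 + 0.9 * (22.0 - 8.7)
M90 = 8.7 + 0.9 * 13.3
M90 = 20.67 dN.m

20.67 dN.m


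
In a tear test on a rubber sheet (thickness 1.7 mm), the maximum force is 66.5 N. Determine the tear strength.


Tear strength = force / thickness
= 66.5 / 1.7
= 39.12 N/mm

39.12 N/mm


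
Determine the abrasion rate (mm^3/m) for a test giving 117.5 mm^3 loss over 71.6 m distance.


Rate = volume_loss / distance
= 117.5 / 71.6
= 1.641 mm^3/m

1.641 mm^3/m


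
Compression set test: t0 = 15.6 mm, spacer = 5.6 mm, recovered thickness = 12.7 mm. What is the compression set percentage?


CS = (t0 - recovered) / (t0 - ts) * 100
= (15.6 - 12.7) / (15.6 - 5.6) * 100
= 2.9 / 10.0 * 100
= 29.0%

29.0%


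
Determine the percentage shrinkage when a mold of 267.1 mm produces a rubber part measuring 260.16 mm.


Shrinkage = (mold - part) / mold * 100
= (267.1 - 260.16) / 267.1 * 100
= 6.94 / 267.1 * 100
= 2.6%

2.6%


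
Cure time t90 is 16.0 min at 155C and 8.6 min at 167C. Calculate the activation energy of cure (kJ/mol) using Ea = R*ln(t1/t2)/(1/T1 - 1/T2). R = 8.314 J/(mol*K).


T1 = 428.15 K, T2 = 440.15 K
1/T1 - 1/T2 = 6.3677e-05
ln(t1/t2) = ln(16.0/8.6) = 0.6208
Ea = 8.314 * 0.6208 / 6.3677e-05 = 81057.9635 J/mol
Ea = 81.06 kJ/mol

81.06 kJ/mol


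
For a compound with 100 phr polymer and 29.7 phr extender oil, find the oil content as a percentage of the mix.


Oil % = oil / (100 + oil) * 100
= 29.7 / (100 + 29.7) * 100
= 29.7 / 129.7 * 100
= 22.9%

22.9%


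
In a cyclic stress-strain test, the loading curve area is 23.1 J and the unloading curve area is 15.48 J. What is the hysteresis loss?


Hysteresis loss = loading - unloading
= 23.1 - 15.48
= 7.62 J

7.62 J


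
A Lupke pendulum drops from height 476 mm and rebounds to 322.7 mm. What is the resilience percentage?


Resilience = h_rebound / h_drop * 100
= 322.7 / 476 * 100
= 67.8%

67.8%


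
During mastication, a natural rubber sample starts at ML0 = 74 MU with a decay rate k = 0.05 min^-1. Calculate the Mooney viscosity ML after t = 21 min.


ML = ML0 * exp(-k * t)
ML = 74 * exp(-0.05 * 21)
ML = 74 * 0.3499
ML = 25.9 MU

25.9 MU


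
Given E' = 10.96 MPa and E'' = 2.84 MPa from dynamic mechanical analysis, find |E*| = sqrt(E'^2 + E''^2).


|E*| = sqrt(E'^2 + E''^2)
= sqrt(10.96^2 + 2.84^2)
= sqrt(120.1216 + 8.0656)
= 11.322 MPa

11.322 MPa


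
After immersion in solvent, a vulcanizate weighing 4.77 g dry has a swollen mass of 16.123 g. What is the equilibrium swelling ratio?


Q = W_swollen / W_dry
Q = 16.123 / 4.77
Q = 3.38

Q = 3.38


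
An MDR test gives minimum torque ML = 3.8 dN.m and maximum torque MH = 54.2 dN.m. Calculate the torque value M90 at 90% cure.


M90 = ML + 0.9 * (MH - ML)
M90 = 3.8 + 0.9 * (54.2 - 3.8)
M90 = 3.8 + 0.9 * 50.4
M90 = 49.16 dN.m

49.16 dN.m


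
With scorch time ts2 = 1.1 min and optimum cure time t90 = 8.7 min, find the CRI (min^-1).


CRI = 100 / (t90 - ts2)
= 100 / (8.7 - 1.1)
= 100 / 7.6
= 13.16 min^-1

13.16 min^-1


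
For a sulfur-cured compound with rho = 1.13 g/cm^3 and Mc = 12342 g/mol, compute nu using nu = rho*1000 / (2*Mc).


nu = rho * 1000 / (2 * Mc)
nu = 1.13 * 1000 / (2 * 12342)
nu = 1130.0 / 24684
nu = 0.0458 mol/L

0.0458 mol/L


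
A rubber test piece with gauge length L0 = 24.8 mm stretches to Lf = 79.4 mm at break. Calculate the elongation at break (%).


Elongation = (Lf - L0) / L0 * 100
= (79.4 - 24.8) / 24.8 * 100
= 54.6 / 24.8 * 100
= 220.2%

220.2%


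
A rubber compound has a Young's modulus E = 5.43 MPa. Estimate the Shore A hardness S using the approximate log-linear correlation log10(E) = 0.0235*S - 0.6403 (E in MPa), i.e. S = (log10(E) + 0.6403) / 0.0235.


log10(E) = 0.0235*S - 0.6403  =>  S = (log10(E) + 0.6403) / 0.0235
log10(5.43) = 0.734800
S = (0.734800 + 0.6403) / 0.0235 = 1.375100 / 0.0235
S = 58.5

Shore A = 58.5


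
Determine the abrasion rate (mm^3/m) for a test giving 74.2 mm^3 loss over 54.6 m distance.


Rate = volume_loss / distance
= 74.2 / 54.6
= 1.359 mm^3/m

1.359 mm^3/m


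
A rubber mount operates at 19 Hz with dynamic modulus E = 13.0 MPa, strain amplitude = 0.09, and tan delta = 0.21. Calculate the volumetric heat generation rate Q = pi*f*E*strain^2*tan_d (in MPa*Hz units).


Q = pi * f * E * strain^2 * tan_d
= pi * 19 * 13.0 * 0.09^2 * 0.21
= pi * 19 * 13.0 * 0.0081 * 0.21
= 1.3199

Q = 1.3199


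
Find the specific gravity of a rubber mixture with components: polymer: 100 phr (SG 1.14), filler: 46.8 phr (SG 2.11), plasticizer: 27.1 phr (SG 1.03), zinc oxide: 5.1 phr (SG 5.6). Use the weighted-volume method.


Sum of weights = 179.0
Volume contributions:
  polymer: 100/1.14 = 87.7193
  filler: 46.8/2.11 = 22.1801
  plasticizer: 27.1/1.03 = 26.3107
  zinc oxide: 5.1/5.6 = 0.9107
Sum of volumes = 137.1208
SG = 179.0 / 137.1208 = 1.305

SG = 1.305


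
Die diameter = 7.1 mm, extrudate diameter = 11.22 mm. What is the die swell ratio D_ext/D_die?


Die swell ratio = D_extrudate / D_die
= 11.22 / 7.1
= 1.58

Die swell = 1.58


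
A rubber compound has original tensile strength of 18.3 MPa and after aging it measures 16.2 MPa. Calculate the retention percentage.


Retention = aged / original * 100
= 16.2 / 18.3 * 100
= 88.5%

88.5%


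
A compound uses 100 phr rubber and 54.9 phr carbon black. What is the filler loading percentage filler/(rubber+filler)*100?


Filler % = filler / (rubber + filler) * 100
= 54.9 / (100 + 54.9) * 100
= 54.9 / 154.9 * 100
= 35.44%

35.44%


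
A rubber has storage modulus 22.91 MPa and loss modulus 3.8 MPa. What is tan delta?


tan delta = E'' / E'
= 3.8 / 22.91
= 0.1659

tan delta = 0.1659


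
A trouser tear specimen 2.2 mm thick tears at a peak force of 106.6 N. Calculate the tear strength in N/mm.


Tear strength = force / thickness
= 106.6 / 2.2
= 48.45 N/mm

48.45 N/mm


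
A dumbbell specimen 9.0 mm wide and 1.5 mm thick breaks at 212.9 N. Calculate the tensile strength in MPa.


Area = width * thickness = 9.0 * 1.5 = 13.5 mm^2
TS = force / area = 212.9 / 13.5 = 15.77 MPa

15.77 MPa


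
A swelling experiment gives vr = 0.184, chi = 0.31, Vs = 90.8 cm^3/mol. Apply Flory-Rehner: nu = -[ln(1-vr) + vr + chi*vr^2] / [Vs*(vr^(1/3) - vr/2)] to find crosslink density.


ln(1 - vr) = ln(1 - 0.184) = -0.2033
Numerator = -((-0.2033) + 0.184 + 0.31 * 0.184^2) = 0.0088
Denominator = 90.8 * (0.184^(1/3) - 0.184/2) = 43.2910
nu = 0.0088 / 43.2910 = 2.0433e-04 mol/cm^3

2.0433e-04 mol/cm^3


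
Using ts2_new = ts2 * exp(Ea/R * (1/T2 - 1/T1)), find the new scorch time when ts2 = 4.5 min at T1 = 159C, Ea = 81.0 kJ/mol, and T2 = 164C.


Convert temperatures: T1 = 159 + 273.15 = 432.15 K, T2 = 164 + 273.15 = 437.15 K
ts2_new = 4.5 * exp(81000 / 8.314 * (1/437.15 - 1/432.15))
1/T2 - 1/T1 = -2.6467e-05
ts2_new = 3.48 min

3.48 min


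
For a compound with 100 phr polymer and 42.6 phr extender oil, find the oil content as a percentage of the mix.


Oil % = oil / (100 + oil) * 100
= 42.6 / (100 + 42.6) * 100
= 42.6 / 142.6 * 100
= 29.87%

29.87%


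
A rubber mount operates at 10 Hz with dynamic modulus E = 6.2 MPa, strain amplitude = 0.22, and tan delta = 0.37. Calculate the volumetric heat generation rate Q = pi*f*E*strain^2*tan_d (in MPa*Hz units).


Q = pi * f * E * strain^2 * tan_d
= pi * 10 * 6.2 * 0.22^2 * 0.37
= pi * 10 * 6.2 * 0.0484 * 0.37
= 3.4881

Q = 3.4881


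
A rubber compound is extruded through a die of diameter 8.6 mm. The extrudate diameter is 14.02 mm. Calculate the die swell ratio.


Die swell ratio = D_extrudate / D_die
= 14.02 / 8.6
= 1.63

Die swell = 1.63


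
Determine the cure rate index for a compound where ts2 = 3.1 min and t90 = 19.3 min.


CRI = 100 / (t90 - ts2)
= 100 / (19.3 - 3.1)
= 100 / 16.2
= 6.17 min^-1

6.17 min^-1


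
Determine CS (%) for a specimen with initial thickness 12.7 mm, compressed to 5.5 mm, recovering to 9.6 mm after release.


CS = (t0 - recovered) / (t0 - ts) * 100
= (12.7 - 9.6) / (12.7 - 5.5) * 100
= 3.1 / 7.2 * 100
= 43.1%

43.1%


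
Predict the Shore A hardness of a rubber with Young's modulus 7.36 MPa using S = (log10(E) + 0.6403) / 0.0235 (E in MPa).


log10(E) = 0.0235*S - 0.6403  =>  S = (log10(E) + 0.6403) / 0.0235
log10(7.36) = 0.866878
S = (0.866878 + 0.6403) / 0.0235 = 1.507178 / 0.0235
S = 64.1

Shore A = 64.1


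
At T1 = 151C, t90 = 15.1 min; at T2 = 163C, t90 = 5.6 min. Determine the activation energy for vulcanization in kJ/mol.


T1 = 424.15 K, T2 = 436.15 K
1/T1 - 1/T2 = 6.4867e-05
ln(t1/t2) = ln(15.1/5.6) = 0.9919
Ea = 8.314 * 0.9919 / 6.4867e-05 = 127134.7683 J/mol
Ea = 127.13 kJ/mol

127.13 kJ/mol


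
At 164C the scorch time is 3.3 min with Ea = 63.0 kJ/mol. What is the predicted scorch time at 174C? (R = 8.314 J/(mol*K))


Convert temperatures: T1 = 164 + 273.15 = 437.15 K, T2 = 174 + 273.15 = 447.15 K
ts2_new = 3.3 * exp(63000 / 8.314 * (1/447.15 - 1/437.15))
1/T2 - 1/T1 = -5.1158e-05
ts2_new = 2.24 min

2.24 min


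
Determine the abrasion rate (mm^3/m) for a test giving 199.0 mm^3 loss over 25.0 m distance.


Rate = volume_loss / distance
= 199.0 / 25.0
= 7.96 mm^3/m

7.96 mm^3/m


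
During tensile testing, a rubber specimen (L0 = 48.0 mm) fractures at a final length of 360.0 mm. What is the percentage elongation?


Elongation = (Lf - L0) / L0 * 100
= (360.0 - 48.0) / 48.0 * 100
= 312.0 / 48.0 * 100
= 650.0%

650.0%


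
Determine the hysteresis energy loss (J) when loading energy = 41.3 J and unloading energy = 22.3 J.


Hysteresis loss = loading - unloading
= 41.3 - 22.3
= 19.0 J

19.0 J


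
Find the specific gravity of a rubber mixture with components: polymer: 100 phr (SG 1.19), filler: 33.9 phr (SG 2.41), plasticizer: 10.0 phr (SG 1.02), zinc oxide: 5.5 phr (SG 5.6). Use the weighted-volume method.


Sum of weights = 149.4
Volume contributions:
  polymer: 100/1.19 = 84.0336
  filler: 33.9/2.41 = 14.0664
  plasticizer: 10.0/1.02 = 9.8039
  zinc oxide: 5.5/5.6 = 0.9821
Sum of volumes = 108.8861
SG = 149.4 / 108.8861 = 1.372

SG = 1.372


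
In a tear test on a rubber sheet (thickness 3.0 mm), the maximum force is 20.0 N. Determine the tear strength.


Tear strength = force / thickness
= 20.0 / 3.0
= 6.67 N/mm

6.67 N/mm


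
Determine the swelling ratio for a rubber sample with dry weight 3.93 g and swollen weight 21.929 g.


Q = W_swollen / W_dry
Q = 21.929 / 3.93
Q = 5.58

Q = 5.58


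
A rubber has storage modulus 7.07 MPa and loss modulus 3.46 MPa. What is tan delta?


tan delta = E'' / E'
= 3.46 / 7.07
= 0.4894

tan delta = 0.4894


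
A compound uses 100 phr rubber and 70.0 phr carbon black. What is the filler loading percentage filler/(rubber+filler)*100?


Filler % = filler / (rubber + filler) * 100
= 70.0 / (100 + 70.0) * 100
= 70.0 / 170.0 * 100
= 41.18%

41.18%


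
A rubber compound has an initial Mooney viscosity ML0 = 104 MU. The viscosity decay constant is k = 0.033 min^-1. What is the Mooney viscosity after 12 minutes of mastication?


ML = ML0 * exp(-k * t)
ML = 104 * exp(-0.033 * 12)
ML = 104 * 0.6730
ML = 69.99 MU

69.99 MU


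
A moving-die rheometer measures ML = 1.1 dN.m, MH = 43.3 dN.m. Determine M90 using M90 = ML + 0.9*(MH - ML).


M90 = ML + 0.9 * (MH - ML)
M90 = 1.1 + 0.9 * (43.3 - 1.1)
M90 = 1.1 + 0.9 * 42.2
M90 = 39.08 dN.m

39.08 dN.m


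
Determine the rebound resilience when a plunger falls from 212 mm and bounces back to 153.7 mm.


Resilience = h_rebound / h_drop * 100
= 153.7 / 212 * 100
= 72.5%

72.5%


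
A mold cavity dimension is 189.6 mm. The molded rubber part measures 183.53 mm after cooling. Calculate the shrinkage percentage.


Shrinkage = (mold - part) / mold * 100
= (189.6 - 183.53) / 189.6 * 100
= 6.07 / 189.6 * 100
= 3.2%

3.2%


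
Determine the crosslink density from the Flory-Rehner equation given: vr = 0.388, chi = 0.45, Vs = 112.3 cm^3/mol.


ln(1 - vr) = ln(1 - 0.388) = -0.4910
Numerator = -((-0.4910) + 0.388 + 0.45 * 0.388^2) = 0.0353
Denominator = 112.3 * (0.388^(1/3) - 0.388/2) = 60.1213
nu = 0.0353 / 60.1213 = 5.8678e-04 mol/cm^3

5.8678e-04 mol/cm^3


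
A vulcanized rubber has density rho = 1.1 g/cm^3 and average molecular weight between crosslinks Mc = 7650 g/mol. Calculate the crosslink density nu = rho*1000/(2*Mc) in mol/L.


nu = rho * 1000 / (2 * Mc)
nu = 1.1 * 1000 / (2 * 7650)
nu = 1100.0 / 15300
nu = 0.0719 mol/L

0.0719 mol/L


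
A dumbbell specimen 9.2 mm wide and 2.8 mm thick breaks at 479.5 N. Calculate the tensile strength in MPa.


Area = width * thickness = 9.2 * 2.8 = 25.76 mm^2
TS = force / area = 479.5 / 25.76 = 18.61 MPa

18.61 MPa


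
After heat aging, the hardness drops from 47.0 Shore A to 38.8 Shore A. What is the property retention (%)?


Retention = aged / original * 100
= 38.8 / 47.0 * 100
= 82.6%

82.6%


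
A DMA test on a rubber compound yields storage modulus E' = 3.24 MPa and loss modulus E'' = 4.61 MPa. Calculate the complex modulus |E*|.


|E*| = sqrt(E'^2 + E''^2)
= sqrt(3.24^2 + 4.61^2)
= sqrt(10.4976 + 21.2521)
= 5.635 MPa

5.635 MPa


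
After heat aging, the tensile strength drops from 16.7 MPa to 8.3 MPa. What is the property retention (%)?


Retention = aged / original * 100
= 8.3 / 16.7 * 100
= 49.7%

49.7%


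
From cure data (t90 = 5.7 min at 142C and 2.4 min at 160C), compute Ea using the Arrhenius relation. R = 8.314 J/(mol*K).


T1 = 415.15 K, T2 = 433.15 K
1/T1 - 1/T2 = 1.0010e-04
ln(t1/t2) = ln(5.7/2.4) = 0.8650
Ea = 8.314 * 0.8650 / 1.0010e-04 = 71844.8590 J/mol
Ea = 71.84 kJ/mol

71.84 kJ/mol


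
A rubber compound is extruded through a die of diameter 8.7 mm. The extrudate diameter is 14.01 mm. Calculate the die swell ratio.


Die swell ratio = D_extrudate / D_die
= 14.01 / 8.7
= 1.61

Die swell = 1.61


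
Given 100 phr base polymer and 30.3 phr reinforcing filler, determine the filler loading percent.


Filler % = filler / (rubber + filler) * 100
= 30.3 / (100 + 30.3) * 100
= 30.3 / 130.3 * 100
= 23.25%

23.25%


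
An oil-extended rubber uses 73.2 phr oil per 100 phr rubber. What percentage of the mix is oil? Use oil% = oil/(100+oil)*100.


Oil % = oil / (100 + oil) * 100
= 73.2 / (100 + 73.2) * 100
= 73.2 / 173.2 * 100
= 42.26%

42.26%


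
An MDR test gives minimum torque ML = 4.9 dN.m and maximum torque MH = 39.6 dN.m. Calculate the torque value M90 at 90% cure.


M90 = ML + 0.9 * (MH - ML)
M90 = 4.9 + 0.9 * (39.6 - 4.9)
M90 = 4.9 + 0.9 * 34.7
M90 = 36.13 dN.m

36.13 dN.m


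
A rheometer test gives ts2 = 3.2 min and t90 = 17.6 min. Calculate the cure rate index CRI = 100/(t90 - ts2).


CRI = 100 / (t90 - ts2)
= 100 / (17.6 - 3.2)
= 100 / 14.4
= 6.94 min^-1

6.94 min^-1


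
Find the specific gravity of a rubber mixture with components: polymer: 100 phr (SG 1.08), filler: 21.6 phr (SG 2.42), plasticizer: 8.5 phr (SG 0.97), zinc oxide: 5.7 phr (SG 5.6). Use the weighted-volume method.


Sum of weights = 135.8
Volume contributions:
  polymer: 100/1.08 = 92.5926
  filler: 21.6/2.42 = 8.9256
  plasticizer: 8.5/0.97 = 8.7629
  zinc oxide: 5.7/5.6 = 1.0179
Sum of volumes = 111.2990
SG = 135.8 / 111.2990 = 1.22

SG = 1.22


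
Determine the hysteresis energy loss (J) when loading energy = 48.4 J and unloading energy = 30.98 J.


Hysteresis loss = loading - unloading
= 48.4 - 30.98
= 17.42 J

17.42 J


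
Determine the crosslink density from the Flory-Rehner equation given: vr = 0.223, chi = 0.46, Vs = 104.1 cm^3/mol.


ln(1 - vr) = ln(1 - 0.223) = -0.2523
Numerator = -((-0.2523) + 0.223 + 0.46 * 0.223^2) = 0.0064
Denominator = 104.1 * (0.223^(1/3) - 0.223/2) = 51.5204
nu = 0.0064 / 51.5204 = 1.2499e-04 mol/cm^3

1.2499e-04 mol/cm^3


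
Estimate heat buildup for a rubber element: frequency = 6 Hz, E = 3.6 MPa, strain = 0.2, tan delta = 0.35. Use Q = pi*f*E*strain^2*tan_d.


Q = pi * f * E * strain^2 * tan_d
= pi * 6 * 3.6 * 0.2^2 * 0.35
= pi * 6 * 3.6 * 0.0400 * 0.35
= 0.9500

Q = 0.9500


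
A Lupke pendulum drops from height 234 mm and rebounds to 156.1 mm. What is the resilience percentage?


Resilience = h_rebound / h_drop * 100
= 156.1 / 234 * 100
= 66.7%

66.7%


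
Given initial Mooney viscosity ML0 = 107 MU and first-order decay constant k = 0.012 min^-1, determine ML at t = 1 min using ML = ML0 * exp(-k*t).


ML = ML0 * exp(-k * t)
ML = 107 * exp(-0.012 * 1)
ML = 107 * 0.9881
ML = 105.72 MU

105.72 MU


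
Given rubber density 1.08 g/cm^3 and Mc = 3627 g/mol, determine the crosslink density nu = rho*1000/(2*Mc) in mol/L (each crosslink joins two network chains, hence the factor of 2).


nu = rho * 1000 / (2 * Mc)
nu = 1.08 * 1000 / (2 * 3627)
nu = 1080.0 / 7254
nu = 0.1489 mol/L

0.1489 mol/L


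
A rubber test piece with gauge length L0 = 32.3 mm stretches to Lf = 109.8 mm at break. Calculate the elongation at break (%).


Elongation = (Lf - L0) / L0 * 100
= (109.8 - 32.3) / 32.3 * 100
= 77.5 / 32.3 * 100
= 239.9%

239.9%
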